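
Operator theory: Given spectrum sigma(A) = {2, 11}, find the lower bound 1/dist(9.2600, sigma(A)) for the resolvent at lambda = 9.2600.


dist(9.2600, {2, 11}) = min(|9.2600 - 2|, |9.2600 - 11|)
= min(7.2600, 1.7400) = 1.7400
Resolvent bound = 1/1.7400 = 0.5747

0.5747


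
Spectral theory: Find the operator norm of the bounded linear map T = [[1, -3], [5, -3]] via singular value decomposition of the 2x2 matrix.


A^T A = [[26, -18], [-18, 18]]
trace(A^T A) = 44, det(A^T A) = 144
discriminant = 44^2 - 4*144 = 1360
Largest eigenvalue of A^T A = (trace + sqrt(disc))/2 = 40.4391
||T|| = sqrt(40.4391) = 6.3592

6.3592


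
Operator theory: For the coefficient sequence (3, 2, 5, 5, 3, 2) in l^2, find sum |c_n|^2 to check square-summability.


sum |c_n|^2 = 3^2 + 2^2 + 5^2 + 5^2 + 3^2 + 2^2
= 9 + 4 + 25 + 25 + 9 + 4
= 76

76


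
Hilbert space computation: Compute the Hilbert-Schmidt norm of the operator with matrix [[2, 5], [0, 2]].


The Hilbert-Schmidt norm is sqrt(sum of squares of all entries).
Sum of squares = 2^2 + 5^2 + 0^2 + 2^2
= 4 + 25 + 0 + 4 = 33
||T||_HS = sqrt(33) = 5.7446

5.7446


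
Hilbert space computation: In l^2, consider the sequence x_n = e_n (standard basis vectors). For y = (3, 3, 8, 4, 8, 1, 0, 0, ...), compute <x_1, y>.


x_1 = e_1 is the standard basis vector with 1 in position 1.
<x_1, y> = y_1 = 3
As n -> infinity, <x_n, y> -> 0, confirming weak convergence of (x_n) to 0.

3


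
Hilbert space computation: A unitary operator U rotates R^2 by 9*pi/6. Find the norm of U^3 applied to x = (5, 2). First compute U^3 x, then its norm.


U is a rotation by theta = 9*pi/6
U^3 = rotation by 3*theta = 27*pi/6 = 3*pi/6 (mod 2*pi)
cos(3*pi/6) = 0.0000, sin(3*pi/6) = 1.0000
U^3 x = (0.0000 * 5 - 1.0000 * 2, 1.0000 * 5 + 0.0000 * 2)
= (-2.0000, 5.0000)
||U^3 x|| = sqrt((-2.0000)^2 + 5.0000^2) = sqrt(29.0000) = 5.3852

5.3852


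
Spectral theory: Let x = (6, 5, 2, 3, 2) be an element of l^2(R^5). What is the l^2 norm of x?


The l^2 norm = (sum |x_i|^2)^(1/2)
Sum of 2th powers = 36 + 25 + 4 + 9 + 4 = 78
||x||_2 = (78)^(1/2) = 8.8318

8.8318


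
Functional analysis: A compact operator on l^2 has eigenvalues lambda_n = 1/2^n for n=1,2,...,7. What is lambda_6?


The eigenvalue formula gives lambda_6 = 1/2^6
= 1/64
= 0.0156

0.0156


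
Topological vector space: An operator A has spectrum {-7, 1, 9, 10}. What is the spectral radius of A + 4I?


Spectrum of A + 4I = {-3, 5, 13, 14}
Spectral radius = max |lambda| over the shifted spectrum
= max(3, 5, 13, 14) = 14

14


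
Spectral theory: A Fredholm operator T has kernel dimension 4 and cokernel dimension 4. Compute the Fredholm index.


The Fredholm index is defined as ind(T) = dim(ker T) - dim(coker T)
= 4 - 4
= 0

0


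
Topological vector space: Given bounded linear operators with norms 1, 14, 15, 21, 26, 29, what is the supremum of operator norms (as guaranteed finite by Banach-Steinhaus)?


By the Uniform Boundedness Principle, the supremum of norms is finite.
sup_k ||T_k|| = max(1, 14, 15, 21, 26, 29) = 29

29


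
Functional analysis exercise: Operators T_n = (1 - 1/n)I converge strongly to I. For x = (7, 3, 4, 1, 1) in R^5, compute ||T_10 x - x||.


T_10 x - x = (1 - 1/10)x - x = -x/10
||x|| = sqrt(76) = 8.7178
||T_10 x - x|| = ||x||/10 = 8.7178/10 = 0.8718

0.8718


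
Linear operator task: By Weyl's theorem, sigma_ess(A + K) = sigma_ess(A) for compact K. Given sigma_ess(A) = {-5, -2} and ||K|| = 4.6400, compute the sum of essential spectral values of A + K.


By Weyl's theorem, the essential spectrum is invariant under compact perturbations.
sigma_ess(A + K) = sigma_ess(A) = {-5, -2}
Sum = -5 + -2 = -7

-7


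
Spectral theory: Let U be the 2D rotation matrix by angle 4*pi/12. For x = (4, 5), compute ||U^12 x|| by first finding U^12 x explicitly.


U is a rotation by theta = 4*pi/12
U^12 = rotation by 12*theta = 48*pi/12 = 0*pi/12 (mod 2*pi)
cos(0*pi/12) = 1.0000, sin(0*pi/12) = 0.0000
U^12 x = (1.0000 * 4 - 0.0000 * 5, 0.0000 * 4 + 1.0000 * 5)
= (4.0000, 5.0000)
||U^12 x|| = sqrt(4.0000^2 + 5.0000^2) = sqrt(41.0000) = 6.4031

6.4031


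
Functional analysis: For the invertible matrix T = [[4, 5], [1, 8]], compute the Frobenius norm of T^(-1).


det(T) = 4*8 - 5*1 = 27
T^(-1) = (1/27) * [[8, -5], [-1, 4]] = [[0.2963, -0.1852], [-0.0370, 0.1481]]
||T^(-1)||_F^2 = 0.2963^2 + (-0.1852)^2 + (-0.0370)^2 + 0.1481^2 = 0.1454
||T^(-1)||_F = sqrt(0.1454) = 0.3813

0.3813


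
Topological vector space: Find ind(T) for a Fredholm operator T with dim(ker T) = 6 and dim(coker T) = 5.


The Fredholm index is defined as ind(T) = dim(ker T) - dim(coker T)
= 6 - 5
= 1

1


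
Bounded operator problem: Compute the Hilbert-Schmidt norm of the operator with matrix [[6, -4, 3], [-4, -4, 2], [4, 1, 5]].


The Hilbert-Schmidt norm is sqrt(sum of squares of all entries).
Sum of squares = 6^2 + (-4)^2 + 3^2 + (-4)^2 + (-4)^2 + 2^2 + 4^2 + 1^2 + 5^2
= 36 + 16 + 9 + 16 + 16 + 4 + 16 + 1 + 25 = 139
||T||_HS = sqrt(139) = 11.7898

11.7898


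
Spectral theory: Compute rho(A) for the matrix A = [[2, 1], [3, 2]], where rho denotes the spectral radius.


For a 2x2 matrix, eigenvalues satisfy lambda^2 - (trace)*lambda + det = 0
trace = 2 + 2 = 4
det = 2*2 - 1*3 = 1
discriminant = 4^2 - 4*(1) = 12
spectral radius = max |eigenvalue| = 3.7321

3.7321


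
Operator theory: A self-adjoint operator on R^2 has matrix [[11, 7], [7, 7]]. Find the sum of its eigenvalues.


For a self-adjoint (symmetric) matrix, the eigenvalues are real.
The sum of eigenvalues equals the trace of the matrix.
trace = 11 + 7 = 18

18


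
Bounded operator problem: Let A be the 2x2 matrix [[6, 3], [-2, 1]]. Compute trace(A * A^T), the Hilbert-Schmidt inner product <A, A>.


trace(A * A^T) = sum of squares of all entries
= 6^2 + 3^2 + (-2)^2 + 1^2
= 36 + 9 + 4 + 1
= 50

50


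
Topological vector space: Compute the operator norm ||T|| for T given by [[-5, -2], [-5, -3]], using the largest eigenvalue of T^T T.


A^T A = [[50, 25], [25, 13]]
trace(A^T A) = 63, det(A^T A) = 25
discriminant = 63^2 - 4*25 = 3869
Largest eigenvalue of A^T A = (trace + sqrt(disc))/2 = 62.6006
||T|| = sqrt(62.6006) = 7.9121

7.9121


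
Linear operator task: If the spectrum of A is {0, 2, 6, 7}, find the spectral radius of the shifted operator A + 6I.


Spectrum of A + 6I = {6, 8, 12, 13}
Spectral radius = max |lambda| over the shifted spectrum
= max(6, 8, 12, 13) = 13

13


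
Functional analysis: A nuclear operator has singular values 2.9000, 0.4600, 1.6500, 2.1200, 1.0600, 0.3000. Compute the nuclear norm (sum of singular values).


The nuclear norm is the sum of all singular values.
||T||_1 = 2.9000 + 0.4600 + 1.6500 + 2.1200 + 1.0600 + 0.3000
= 8.4900

8.4900


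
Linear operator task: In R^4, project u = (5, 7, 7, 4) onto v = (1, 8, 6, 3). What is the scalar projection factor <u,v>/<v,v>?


Computing <u,v> = 5*1 + 7*8 + 7*6 + 4*3 = 115
Computing <v,v> = 1^2 + 8^2 + 6^2 + 3^2 = 110
Projection coefficient = 115/110 = 1.0455

1.0455


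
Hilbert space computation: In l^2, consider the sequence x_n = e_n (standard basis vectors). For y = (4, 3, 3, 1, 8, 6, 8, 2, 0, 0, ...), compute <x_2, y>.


x_2 = e_2 is the standard basis vector with 1 in position 2.
<x_2, y> = y_2 = 3
As n -> infinity, <x_n, y> -> 0, confirming weak convergence of (x_n) to 0.

3


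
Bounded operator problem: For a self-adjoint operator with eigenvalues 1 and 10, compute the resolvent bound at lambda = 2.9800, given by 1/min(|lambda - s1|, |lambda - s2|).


dist(2.9800, {1, 10}) = min(|2.9800 - 1|, |2.9800 - 10|)
= min(1.9800, 7.0200) = 1.9800
Resolvent bound = 1/1.9800 = 0.5051

0.5051


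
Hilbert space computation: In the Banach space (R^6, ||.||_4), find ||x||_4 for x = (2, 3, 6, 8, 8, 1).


The l^4 norm = (sum |x_i|^4)^(1/4)
Sum of 4th powers = 16 + 81 + 1296 + 4096 + 4096 + 1 = 9586
||x||_4 = (9586)^(1/4) = 9.8949

9.8949


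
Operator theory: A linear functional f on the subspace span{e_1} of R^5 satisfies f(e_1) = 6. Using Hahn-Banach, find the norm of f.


The norm of f is given by ||f|| = sup_{||x||=1} |f(x)|.
On span{e_1}, ||e_1|| = 1, so ||f|| = |f(e_1)| / ||e_1||
= |6| / 1 = 6.0000

6.0000


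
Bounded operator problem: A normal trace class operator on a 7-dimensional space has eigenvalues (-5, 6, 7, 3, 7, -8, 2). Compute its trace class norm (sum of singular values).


For a normal operator, singular values equal |eigenvalues|.
Trace norm = sum |lambda_i| = 5 + 6 + 7 + 3 + 7 + 8 + 2
= 38

38


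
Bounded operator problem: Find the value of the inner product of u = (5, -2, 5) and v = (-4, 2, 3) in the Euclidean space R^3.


Computing the standard inner product <u, v> = sum u_i * v_i
= 5*-4 + -2*2 + 5*3
= -20 + -4 + 15
= -9

-9


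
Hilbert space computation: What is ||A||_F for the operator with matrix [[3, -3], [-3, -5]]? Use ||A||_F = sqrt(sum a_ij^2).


||A||_F^2 = sum a_ij^2
= 3^2 + (-3)^2 + (-3)^2 + (-5)^2
= 9 + 9 + 9 + 25 = 52
||A||_F = sqrt(52) = 7.2111

7.2111


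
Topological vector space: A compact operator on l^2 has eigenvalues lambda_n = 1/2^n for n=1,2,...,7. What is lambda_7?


The eigenvalue formula gives lambda_7 = 1/2^7
= 1/128
= 0.0078

0.0078


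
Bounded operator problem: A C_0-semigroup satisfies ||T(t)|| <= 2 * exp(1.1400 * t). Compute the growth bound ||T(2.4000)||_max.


||T(2.4000)|| <= 2 * exp(1.1400 * 2.4000)
= 2 * exp(2.7360)
= 2 * 15.4252
= 30.8503

30.8503


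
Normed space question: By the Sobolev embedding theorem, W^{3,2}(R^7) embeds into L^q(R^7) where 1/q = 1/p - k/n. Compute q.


Using the Sobolev embedding formula: 1/q = 1/p - k/n
1/q = 1/2 - 3/7 = 1/14
q = 1/(1/14) = 14

14.0000


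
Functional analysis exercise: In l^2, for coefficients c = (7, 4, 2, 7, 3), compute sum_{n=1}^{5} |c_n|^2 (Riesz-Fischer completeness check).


sum |c_n|^2 = 7^2 + 4^2 + 2^2 + 7^2 + 3^2
= 49 + 16 + 4 + 49 + 9
= 127

127


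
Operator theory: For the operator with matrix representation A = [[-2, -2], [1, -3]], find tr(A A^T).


trace(A * A^T) = sum of squares of all entries
= (-2)^2 + (-2)^2 + 1^2 + (-3)^2
= 4 + 4 + 1 + 9
= 18

18


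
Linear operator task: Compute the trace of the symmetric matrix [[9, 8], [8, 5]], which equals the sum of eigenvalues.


For a self-adjoint (symmetric) matrix, the eigenvalues are real.
The sum of eigenvalues equals the trace of the matrix.
trace = 9 + 5 = 14

14


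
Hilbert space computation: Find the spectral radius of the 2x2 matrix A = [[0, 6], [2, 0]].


For a 2x2 matrix, eigenvalues satisfy lambda^2 - (trace)*lambda + det = 0
trace = 0 + 0 = 0
det = 0*0 - 6*2 = -12
discriminant = 0^2 - 4*(-12) = 48
spectral radius = max |eigenvalue| = 3.4641

3.4641


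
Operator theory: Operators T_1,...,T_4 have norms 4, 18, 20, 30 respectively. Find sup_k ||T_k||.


By the Uniform Boundedness Principle, the supremum of norms is finite.
sup_k ||T_k|| = max(4, 18, 20, 30) = 30

30


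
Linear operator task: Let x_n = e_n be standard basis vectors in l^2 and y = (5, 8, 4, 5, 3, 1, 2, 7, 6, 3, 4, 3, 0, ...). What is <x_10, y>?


x_10 = e_10 is the standard basis vector with 1 in position 10.
<x_10, y> = y_10 = 3
As n -> infinity, <x_n, y> -> 0, confirming weak convergence of (x_n) to 0.

3


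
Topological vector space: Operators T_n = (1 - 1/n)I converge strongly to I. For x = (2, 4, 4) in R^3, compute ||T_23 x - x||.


T_23 x - x = (1 - 1/23)x - x = -x/23
||x|| = sqrt(36) = 6.0000
||T_23 x - x|| = ||x||/23 = 6.0000/23 = 0.2609

0.2609


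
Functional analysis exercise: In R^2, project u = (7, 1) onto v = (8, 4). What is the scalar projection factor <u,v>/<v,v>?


Computing <u,v> = 7*8 + 1*4 = 60
Computing <v,v> = 8^2 + 4^2 = 80
Projection coefficient = 60/80 = 0.7500

0.7500


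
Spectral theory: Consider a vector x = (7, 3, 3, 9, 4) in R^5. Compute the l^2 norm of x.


The l^2 norm = (sum |x_i|^2)^(1/2)
Sum of 2th powers = 49 + 9 + 9 + 81 + 16 = 164
||x||_2 = (164)^(1/2) = 12.8062

12.8062


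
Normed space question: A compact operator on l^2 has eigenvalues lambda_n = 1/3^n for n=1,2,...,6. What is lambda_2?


The eigenvalue formula gives lambda_2 = 1/3^2
= 1/9
= 0.1111

0.1111


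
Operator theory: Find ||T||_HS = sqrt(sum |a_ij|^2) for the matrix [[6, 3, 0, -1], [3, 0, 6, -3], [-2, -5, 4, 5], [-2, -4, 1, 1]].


The Hilbert-Schmidt norm is sqrt(sum of squares of all entries).
Sum of squares = 6^2 + 3^2 + 0^2 + (-1)^2 + 3^2 + 0^2 + 6^2 + (-3)^2 + (-2)^2 + (-5)^2 + 4^2 + 5^2 + (-2)^2 + (-4)^2 + 1^2 + 1^2
= 36 + 9 + 0 + 1 + 9 + 0 + 36 + 9 + 4 + 25 + 16 + 25 + 4 + 16 + 1 + 1 = 192
||T||_HS = sqrt(192) = 13.8564

13.8564


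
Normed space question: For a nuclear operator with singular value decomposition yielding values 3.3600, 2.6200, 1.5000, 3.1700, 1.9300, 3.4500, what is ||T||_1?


The nuclear norm is the sum of all singular values.
||T||_1 = 3.3600 + 2.6200 + 1.5000 + 3.1700 + 1.9300 + 3.4500
= 16.0300

16.0300


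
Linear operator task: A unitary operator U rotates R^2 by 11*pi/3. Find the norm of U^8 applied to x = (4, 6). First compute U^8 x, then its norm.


U is a rotation by theta = 11*pi/3
U^8 = rotation by 8*theta = 88*pi/3 = 4*pi/3 (mod 2*pi)
cos(4*pi/3) = -0.5000, sin(4*pi/3) = -0.8660
U^8 x = (-0.5000 * 4 - -0.8660 * 6, -0.8660 * 4 + -0.5000 * 6)
= (3.1962, -6.4641)
||U^8 x|| = sqrt(3.1962^2 + (-6.4641)^2) = sqrt(52.0000) = 7.2111

7.2111


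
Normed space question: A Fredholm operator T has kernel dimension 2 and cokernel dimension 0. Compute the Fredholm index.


The Fredholm index is defined as ind(T) = dim(ker T) - dim(coker T)
= 2 - 0
= 2

2


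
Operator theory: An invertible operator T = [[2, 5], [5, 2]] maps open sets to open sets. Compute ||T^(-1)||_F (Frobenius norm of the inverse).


det(T) = 2*2 - 5*5 = -21
T^(-1) = (1/-21) * [[2, -5], [-5, 2]] = [[-0.0952, 0.2381], [0.2381, -0.0952]]
||T^(-1)||_F^2 = (-0.0952)^2 + 0.2381^2 + 0.2381^2 + (-0.0952)^2 = 0.1315
||T^(-1)||_F = sqrt(0.1315) = 0.3627

0.3627


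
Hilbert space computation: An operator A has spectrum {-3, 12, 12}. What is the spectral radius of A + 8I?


Spectrum of A + 8I = {5, 20, 20}
Spectral radius = max |lambda| over the shifted spectrum
= max(5, 20, 20) = 20

20


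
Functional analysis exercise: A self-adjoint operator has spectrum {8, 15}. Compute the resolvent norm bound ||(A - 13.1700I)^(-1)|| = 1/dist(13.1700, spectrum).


dist(13.1700, {8, 15}) = min(|13.1700 - 8|, |13.1700 - 15|)
= min(5.1700, 1.8300) = 1.8300
Resolvent bound = 1/1.8300 = 0.5464

0.5464


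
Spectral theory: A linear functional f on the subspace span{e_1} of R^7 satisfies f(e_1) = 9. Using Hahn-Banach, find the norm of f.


The norm of f is given by ||f|| = sup_{||x||=1} |f(x)|.
On span{e_1}, ||e_1|| = 1, so ||f|| = |f(e_1)| / ||e_1||
= |9| / 1 = 9.0000

9.0000


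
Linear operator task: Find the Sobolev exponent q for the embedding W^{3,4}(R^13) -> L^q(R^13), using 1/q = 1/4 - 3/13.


Using the Sobolev embedding formula: 1/q = 1/p - k/n
1/q = 1/4 - 3/13 = 1/52
q = 1/(1/52) = 52

52.0000


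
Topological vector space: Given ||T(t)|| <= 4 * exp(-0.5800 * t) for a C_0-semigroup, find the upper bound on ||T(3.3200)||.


||T(3.3200)|| <= 4 * exp(-0.5800 * 3.3200)
= 4 * exp(-1.9256)
= 4 * 0.1458
= 0.5832

0.5832


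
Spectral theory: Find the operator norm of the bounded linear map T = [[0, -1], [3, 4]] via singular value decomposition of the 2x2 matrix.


A^T A = [[9, 12], [12, 17]]
trace(A^T A) = 26, det(A^T A) = 9
discriminant = 26^2 - 4*9 = 640
Largest eigenvalue of A^T A = (trace + sqrt(disc))/2 = 25.6491
||T|| = sqrt(25.6491) = 5.0645

5.0645


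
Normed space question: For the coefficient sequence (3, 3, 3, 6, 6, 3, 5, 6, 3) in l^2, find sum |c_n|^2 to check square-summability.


sum |c_n|^2 = 3^2 + 3^2 + 3^2 + 6^2 + 6^2 + 3^2 + 5^2 + 6^2 + 3^2
= 9 + 9 + 9 + 36 + 36 + 9 + 25 + 36 + 9
= 178

178


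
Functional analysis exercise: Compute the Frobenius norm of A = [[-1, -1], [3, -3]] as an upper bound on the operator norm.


||A||_F^2 = sum a_ij^2
= (-1)^2 + (-1)^2 + 3^2 + (-3)^2
= 1 + 1 + 9 + 9 = 20
||A||_F = sqrt(20) = 4.4721

4.4721


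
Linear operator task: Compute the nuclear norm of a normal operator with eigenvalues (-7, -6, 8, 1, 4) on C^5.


For a normal operator, singular values equal |eigenvalues|.
Trace norm = sum |lambda_i| = 7 + 6 + 8 + 1 + 4
= 26

26


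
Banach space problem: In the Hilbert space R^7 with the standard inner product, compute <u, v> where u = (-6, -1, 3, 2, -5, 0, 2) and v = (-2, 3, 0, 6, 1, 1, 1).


Computing the standard inner product <u, v> = sum u_i * v_i
= -6*-2 + -1*3 + 3*0 + 2*6 + -5*1 + 0*1 + 2*1
= 12 + -3 + 0 + 12 + -5 + 0 + 2
= 18

18


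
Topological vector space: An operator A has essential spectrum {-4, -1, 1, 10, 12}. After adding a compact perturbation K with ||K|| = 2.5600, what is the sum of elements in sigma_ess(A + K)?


By Weyl's theorem, the essential spectrum is invariant under compact perturbations.
sigma_ess(A + K) = sigma_ess(A) = {-4, -1, 1, 10, 12}
Sum = -4 + -1 + 1 + 10 + 12 = 18

18


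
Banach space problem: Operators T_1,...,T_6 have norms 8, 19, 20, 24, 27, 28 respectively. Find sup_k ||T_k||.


By the Uniform Boundedness Principle, the supremum of norms is finite.
sup_k ||T_k|| = max(8, 19, 20, 24, 27, 28) = 28

28


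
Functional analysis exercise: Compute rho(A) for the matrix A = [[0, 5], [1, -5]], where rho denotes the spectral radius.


For a 2x2 matrix, eigenvalues satisfy lambda^2 - (trace)*lambda + det = 0
trace = 0 + -5 = -5
det = 0*-5 - 5*1 = -5
discriminant = (-5)^2 - 4*(-5) = 45
spectral radius = max |eigenvalue| = 5.8541

5.8541


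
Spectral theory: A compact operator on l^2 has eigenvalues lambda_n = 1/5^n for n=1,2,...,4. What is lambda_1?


The eigenvalue formula gives lambda_1 = 1/5^1
= 1/5
= 0.2000

0.2000


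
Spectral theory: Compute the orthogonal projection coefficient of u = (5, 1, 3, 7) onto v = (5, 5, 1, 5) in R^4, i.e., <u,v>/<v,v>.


Computing <u,v> = 5*5 + 1*5 + 3*1 + 7*5 = 68
Computing <v,v> = 5^2 + 5^2 + 1^2 + 5^2 = 76
Projection coefficient = 68/76 = 0.8947

0.8947


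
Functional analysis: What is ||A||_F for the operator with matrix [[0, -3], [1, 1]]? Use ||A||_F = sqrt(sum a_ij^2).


||A||_F^2 = sum a_ij^2
= 0^2 + (-3)^2 + 1^2 + 1^2
= 0 + 9 + 1 + 1 = 11
||A||_F = sqrt(11) = 3.3166

3.3166


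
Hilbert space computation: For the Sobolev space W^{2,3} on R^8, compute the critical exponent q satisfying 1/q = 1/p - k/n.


Using the Sobolev embedding formula: 1/q = 1/p - k/n
1/q = 1/3 - 2/8 = 1/12
q = 1/(1/12) = 12

12.0000


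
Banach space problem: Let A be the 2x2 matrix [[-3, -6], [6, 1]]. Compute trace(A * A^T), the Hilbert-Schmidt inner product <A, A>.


trace(A * A^T) = sum of squares of all entries
= (-3)^2 + (-6)^2 + 6^2 + 1^2
= 9 + 36 + 36 + 1
= 82

82


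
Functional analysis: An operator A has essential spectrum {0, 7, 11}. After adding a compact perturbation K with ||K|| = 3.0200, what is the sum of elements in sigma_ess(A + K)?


By Weyl's theorem, the essential spectrum is invariant under compact perturbations.
sigma_ess(A + K) = sigma_ess(A) = {0, 7, 11}
Sum = 0 + 7 + 11 = 18

18


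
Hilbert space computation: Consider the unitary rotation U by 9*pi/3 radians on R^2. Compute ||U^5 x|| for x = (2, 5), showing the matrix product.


U is a rotation by theta = 9*pi/3
U^5 = rotation by 5*theta = 45*pi/3 = 3*pi/3 (mod 2*pi)
cos(3*pi/3) = -1.0000, sin(3*pi/3) = 0.0000
U^5 x = (-1.0000 * 2 - 0.0000 * 5, 0.0000 * 2 + -1.0000 * 5)
= (-2.0000, -5.0000)
||U^5 x|| = sqrt((-2.0000)^2 + (-5.0000)^2) = sqrt(29.0000) = 5.3852

5.3852


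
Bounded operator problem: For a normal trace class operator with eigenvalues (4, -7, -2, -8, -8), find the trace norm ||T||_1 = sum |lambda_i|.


For a normal operator, singular values equal |eigenvalues|.
Trace norm = sum |lambda_i| = 4 + 7 + 2 + 8 + 8
= 29

29


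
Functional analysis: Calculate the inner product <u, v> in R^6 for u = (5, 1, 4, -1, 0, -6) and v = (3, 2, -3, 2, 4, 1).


Computing the standard inner product <u, v> = sum u_i * v_i
= 5*3 + 1*2 + 4*-3 + -1*2 + 0*4 + -6*1
= 15 + 2 + -12 + -2 + 0 + -6
= -3

-3


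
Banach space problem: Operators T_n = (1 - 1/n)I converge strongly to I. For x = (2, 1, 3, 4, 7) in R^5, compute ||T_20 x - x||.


T_20 x - x = (1 - 1/20)x - x = -x/20
||x|| = sqrt(79) = 8.8882
||T_20 x - x|| = ||x||/20 = 8.8882/20 = 0.4444

0.4444


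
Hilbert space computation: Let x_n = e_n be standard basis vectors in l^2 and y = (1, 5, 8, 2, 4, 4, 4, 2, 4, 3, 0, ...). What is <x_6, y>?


x_6 = e_6 is the standard basis vector with 1 in position 6.
<x_6, y> = y_6 = 4
As n -> infinity, <x_n, y> -> 0, confirming weak convergence of (x_n) to 0.

4


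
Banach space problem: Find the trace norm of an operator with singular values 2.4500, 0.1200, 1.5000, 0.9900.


The nuclear norm is the sum of all singular values.
||T||_1 = 2.4500 + 0.1200 + 1.5000 + 0.9900
= 5.0600

5.0600


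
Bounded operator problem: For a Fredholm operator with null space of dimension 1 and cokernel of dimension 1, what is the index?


The Fredholm index is defined as ind(T) = dim(ker T) - dim(coker T)
= 1 - 1
= 0

0


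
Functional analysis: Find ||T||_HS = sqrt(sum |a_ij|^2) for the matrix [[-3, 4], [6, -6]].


The Hilbert-Schmidt norm is sqrt(sum of squares of all entries).
Sum of squares = (-3)^2 + 4^2 + 6^2 + (-6)^2
= 9 + 16 + 36 + 36 = 97
||T||_HS = sqrt(97) = 9.8489

9.8489


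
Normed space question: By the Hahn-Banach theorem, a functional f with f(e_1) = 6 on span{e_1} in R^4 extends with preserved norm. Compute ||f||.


The norm of f is given by ||f|| = sup_{||x||=1} |f(x)|.
On span{e_1}, ||e_1|| = 1, so ||f|| = |f(e_1)| / ||e_1||
= |6| / 1 = 6.0000

6.0000


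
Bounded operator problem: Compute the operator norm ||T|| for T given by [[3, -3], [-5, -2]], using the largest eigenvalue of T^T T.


A^T A = [[34, 1], [1, 13]]
trace(A^T A) = 47, det(A^T A) = 441
discriminant = 47^2 - 4*441 = 445
Largest eigenvalue of A^T A = (trace + sqrt(disc))/2 = 34.0475
||T|| = sqrt(34.0475) = 5.8350

5.8350


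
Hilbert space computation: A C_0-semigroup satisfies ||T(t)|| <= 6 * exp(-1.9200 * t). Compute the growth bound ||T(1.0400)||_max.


||T(1.0400)|| <= 6 * exp(-1.9200 * 1.0400)
= 6 * exp(-1.9968)
= 6 * 0.1358
= 0.8146

0.8146


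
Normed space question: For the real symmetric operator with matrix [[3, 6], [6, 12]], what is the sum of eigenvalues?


For a self-adjoint (symmetric) matrix, the eigenvalues are real.
The sum of eigenvalues equals the trace of the matrix.
trace = 3 + 12 = 15

15


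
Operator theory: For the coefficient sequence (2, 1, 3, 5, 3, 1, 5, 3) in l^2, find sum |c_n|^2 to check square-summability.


sum |c_n|^2 = 2^2 + 1^2 + 3^2 + 5^2 + 3^2 + 1^2 + 5^2 + 3^2
= 4 + 1 + 9 + 25 + 9 + 1 + 25 + 9
= 83

83


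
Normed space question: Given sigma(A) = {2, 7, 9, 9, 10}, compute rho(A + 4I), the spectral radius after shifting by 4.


Spectrum of A + 4I = {6, 11, 13, 13, 14}
Spectral radius = max |lambda| over the shifted spectrum
= max(6, 11, 13, 13, 14) = 14

14


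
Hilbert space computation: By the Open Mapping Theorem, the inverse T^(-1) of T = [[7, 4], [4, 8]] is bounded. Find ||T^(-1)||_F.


det(T) = 7*8 - 4*4 = 40
T^(-1) = (1/40) * [[8, -4], [-4, 7]] = [[0.2000, -0.1000], [-0.1000, 0.1750]]
||T^(-1)||_F^2 = 0.2000^2 + (-0.1000)^2 + (-0.1000)^2 + 0.1750^2 = 0.0906
||T^(-1)||_F = sqrt(0.0906) = 0.3010

0.3010


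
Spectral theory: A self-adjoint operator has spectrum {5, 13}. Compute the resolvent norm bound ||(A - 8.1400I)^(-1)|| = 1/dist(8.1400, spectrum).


dist(8.1400, {5, 13}) = min(|8.1400 - 5|, |8.1400 - 13|)
= min(3.1400, 4.8600) = 3.1400
Resolvent bound = 1/3.1400 = 0.3185

0.3185


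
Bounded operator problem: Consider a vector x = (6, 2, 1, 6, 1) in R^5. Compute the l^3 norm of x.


The l^3 norm = (sum |x_i|^3)^(1/3)
Sum of 3th powers = 216 + 8 + 1 + 216 + 1 = 442
||x||_3 = (442)^(1/3) = 7.6174

7.6174


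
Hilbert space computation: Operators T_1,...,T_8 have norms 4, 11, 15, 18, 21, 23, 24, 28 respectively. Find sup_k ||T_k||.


By the Uniform Boundedness Principle, the supremum of norms is finite.
sup_k ||T_k|| = max(4, 11, 15, 18, 21, 23, 24, 28) = 28

28


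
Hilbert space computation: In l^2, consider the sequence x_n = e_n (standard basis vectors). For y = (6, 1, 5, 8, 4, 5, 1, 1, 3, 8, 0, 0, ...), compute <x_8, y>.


x_8 = e_8 is the standard basis vector with 1 in position 8.
<x_8, y> = y_8 = 1
As n -> infinity, <x_n, y> -> 0, confirming weak convergence of (x_n) to 0.

1


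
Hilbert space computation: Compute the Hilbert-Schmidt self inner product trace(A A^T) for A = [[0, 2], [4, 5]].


trace(A * A^T) = sum of squares of all entries
= 0^2 + 2^2 + 4^2 + 5^2
= 0 + 4 + 16 + 25
= 45

45


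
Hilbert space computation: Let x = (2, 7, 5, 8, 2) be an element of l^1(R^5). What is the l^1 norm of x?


The l^1 norm equals the sum of absolute values of all components.
||x||_1 = 2 + 7 + 5 + 8 + 2
= 24

24.0000


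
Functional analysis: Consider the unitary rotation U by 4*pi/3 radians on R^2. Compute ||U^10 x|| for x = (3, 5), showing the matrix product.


U is a rotation by theta = 4*pi/3
U^10 = rotation by 10*theta = 40*pi/3 = 4*pi/3 (mod 2*pi)
cos(4*pi/3) = -0.5000, sin(4*pi/3) = -0.8660
U^10 x = (-0.5000 * 3 - -0.8660 * 5, -0.8660 * 3 + -0.5000 * 5)
= (2.8301, -5.0981)
||U^10 x|| = sqrt(2.8301^2 + (-5.0981)^2) = sqrt(34.0000) = 5.8310

5.8310


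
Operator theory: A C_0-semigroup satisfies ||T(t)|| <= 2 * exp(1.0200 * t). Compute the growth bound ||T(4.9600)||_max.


||T(4.9600)|| <= 2 * exp(1.0200 * 4.9600)
= 2 * exp(5.0592)
= 2 * 157.4645
= 314.9290

314.9290


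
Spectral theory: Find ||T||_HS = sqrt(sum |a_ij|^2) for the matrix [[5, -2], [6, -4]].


The Hilbert-Schmidt norm is sqrt(sum of squares of all entries).
Sum of squares = 5^2 + (-2)^2 + 6^2 + (-4)^2
= 25 + 4 + 36 + 16 = 81
||T||_HS = sqrt(81) = 9.0000

9.0000


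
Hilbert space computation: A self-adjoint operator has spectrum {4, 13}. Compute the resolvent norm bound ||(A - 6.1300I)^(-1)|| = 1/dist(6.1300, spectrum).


dist(6.1300, {4, 13}) = min(|6.1300 - 4|, |6.1300 - 13|)
= min(2.1300, 6.8700) = 2.1300
Resolvent bound = 1/2.1300 = 0.4695

0.4695


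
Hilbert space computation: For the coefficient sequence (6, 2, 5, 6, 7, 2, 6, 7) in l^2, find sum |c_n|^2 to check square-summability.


sum |c_n|^2 = 6^2 + 2^2 + 5^2 + 6^2 + 7^2 + 2^2 + 6^2 + 7^2
= 36 + 4 + 25 + 36 + 49 + 4 + 36 + 49
= 239

239


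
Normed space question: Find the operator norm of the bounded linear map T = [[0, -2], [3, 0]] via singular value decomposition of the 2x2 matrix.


A^T A = [[9, 0], [0, 4]]
trace(A^T A) = 13, det(A^T A) = 36
discriminant = 13^2 - 4*36 = 25
Largest eigenvalue of A^T A = (trace + sqrt(disc))/2 = 9.0000
||T|| = sqrt(9.0000) = 3.0000

3.0000


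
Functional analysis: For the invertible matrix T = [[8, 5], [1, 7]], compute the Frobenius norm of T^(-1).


det(T) = 8*7 - 5*1 = 51
T^(-1) = (1/51) * [[7, -5], [-1, 8]] = [[0.1373, -0.0980], [-0.0196, 0.1569]]
||T^(-1)||_F^2 = 0.1373^2 + (-0.0980)^2 + (-0.0196)^2 + 0.1569^2 = 0.0534
||T^(-1)||_F = sqrt(0.0534) = 0.2312

0.2312


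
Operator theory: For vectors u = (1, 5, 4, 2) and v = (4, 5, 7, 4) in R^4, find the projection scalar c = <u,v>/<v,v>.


Computing <u,v> = 1*4 + 5*5 + 4*7 + 2*4 = 65
Computing <v,v> = 4^2 + 5^2 + 7^2 + 4^2 = 106
Projection coefficient = 65/106 = 0.6132

0.6132


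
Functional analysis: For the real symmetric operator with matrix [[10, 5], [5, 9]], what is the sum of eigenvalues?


For a self-adjoint (symmetric) matrix, the eigenvalues are real.
The sum of eigenvalues equals the trace of the matrix.
trace = 10 + 9 = 19

19


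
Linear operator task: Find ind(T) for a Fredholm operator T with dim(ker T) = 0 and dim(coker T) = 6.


The Fredholm index is defined as ind(T) = dim(ker T) - dim(coker T)
= 0 - 6
= -6

-6


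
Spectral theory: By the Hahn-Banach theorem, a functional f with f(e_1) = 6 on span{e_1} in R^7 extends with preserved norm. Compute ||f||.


The norm of f is given by ||f|| = sup_{||x||=1} |f(x)|.
On span{e_1}, ||e_1|| = 1, so ||f|| = |f(e_1)| / ||e_1||
= |6| / 1 = 6.0000

6.0000


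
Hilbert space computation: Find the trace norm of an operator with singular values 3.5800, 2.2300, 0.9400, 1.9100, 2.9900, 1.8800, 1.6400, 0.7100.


The nuclear norm is the sum of all singular values.
||T||_1 = 3.5800 + 2.2300 + 0.9400 + 1.9100 + 2.9900 + 1.8800 + 1.6400 + 0.7100
= 15.8800

15.8800


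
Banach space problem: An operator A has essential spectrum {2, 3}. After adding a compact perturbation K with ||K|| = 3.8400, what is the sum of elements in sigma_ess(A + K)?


By Weyl's theorem, the essential spectrum is invariant under compact perturbations.
sigma_ess(A + K) = sigma_ess(A) = {2, 3}
Sum = 2 + 3 = 5

5


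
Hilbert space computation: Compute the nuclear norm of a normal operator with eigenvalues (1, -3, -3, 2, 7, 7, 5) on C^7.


For a normal operator, singular values equal |eigenvalues|.
Trace norm = sum |lambda_i| = 1 + 3 + 3 + 2 + 7 + 7 + 5
= 28

28


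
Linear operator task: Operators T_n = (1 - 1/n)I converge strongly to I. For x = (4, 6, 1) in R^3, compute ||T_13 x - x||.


T_13 x - x = (1 - 1/13)x - x = -x/13
||x|| = sqrt(53) = 7.2801
||T_13 x - x|| = ||x||/13 = 7.2801/13 = 0.5600

0.5600


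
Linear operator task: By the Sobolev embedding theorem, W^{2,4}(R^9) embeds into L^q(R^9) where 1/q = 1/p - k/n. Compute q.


Using the Sobolev embedding formula: 1/q = 1/p - k/n
1/q = 1/4 - 2/9 = 1/36
q = 1/(1/36) = 36

36.0000


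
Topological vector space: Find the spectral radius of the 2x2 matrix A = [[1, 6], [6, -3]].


For a 2x2 matrix, eigenvalues satisfy lambda^2 - (trace)*lambda + det = 0
trace = 1 + -3 = -2
det = 1*-3 - 6*6 = -39
discriminant = (-2)^2 - 4*(-39) = 160
spectral radius = max |eigenvalue| = 7.3246

7.3246


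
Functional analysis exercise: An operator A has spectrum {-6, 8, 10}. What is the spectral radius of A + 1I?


Spectrum of A + 1I = {-5, 9, 11}
Spectral radius = max |lambda| over the shifted spectrum
= max(5, 9, 11) = 11

11


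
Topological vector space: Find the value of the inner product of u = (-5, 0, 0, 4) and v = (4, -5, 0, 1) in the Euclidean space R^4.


Computing the standard inner product <u, v> = sum u_i * v_i
= -5*4 + 0*-5 + 0*0 + 4*1
= -20 + 0 + 0 + 4
= -16

-16


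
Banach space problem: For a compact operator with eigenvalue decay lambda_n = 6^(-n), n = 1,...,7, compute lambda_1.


The eigenvalue formula gives lambda_1 = 1/6^1
= 1/6
= 0.1667

0.1667


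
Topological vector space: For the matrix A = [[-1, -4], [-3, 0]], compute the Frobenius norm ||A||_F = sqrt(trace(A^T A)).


||A||_F^2 = sum a_ij^2
= (-1)^2 + (-4)^2 + (-3)^2 + 0^2
= 1 + 16 + 9 + 0 = 26
||A||_F = sqrt(26) = 5.0990

5.0990


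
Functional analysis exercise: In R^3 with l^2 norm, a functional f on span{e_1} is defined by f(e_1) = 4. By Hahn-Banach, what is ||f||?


The norm of f is given by ||f|| = sup_{||x||=1} |f(x)|.
On span{e_1}, ||e_1|| = 1, so ||f|| = |f(e_1)| / ||e_1||
= |4| / 1 = 4.0000

4.0000


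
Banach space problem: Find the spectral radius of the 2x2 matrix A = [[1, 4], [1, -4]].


For a 2x2 matrix, eigenvalues satisfy lambda^2 - (trace)*lambda + det = 0
trace = 1 + -4 = -3
det = 1*-4 - 4*1 = -8
discriminant = (-3)^2 - 4*(-8) = 41
spectral radius = max |eigenvalue| = 4.7016

4.7016


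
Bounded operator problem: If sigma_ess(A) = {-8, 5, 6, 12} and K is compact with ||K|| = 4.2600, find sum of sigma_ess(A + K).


By Weyl's theorem, the essential spectrum is invariant under compact perturbations.
sigma_ess(A + K) = sigma_ess(A) = {-8, 5, 6, 12}
Sum = -8 + 5 + 6 + 12 = 15

15


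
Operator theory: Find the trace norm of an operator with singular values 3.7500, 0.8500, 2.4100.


The nuclear norm is the sum of all singular values.
||T||_1 = 3.7500 + 0.8500 + 2.4100
= 7.0100

7.0100


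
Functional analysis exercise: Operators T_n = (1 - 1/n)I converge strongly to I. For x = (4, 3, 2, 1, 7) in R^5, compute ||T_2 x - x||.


T_2 x - x = (1 - 1/2)x - x = -x/2
||x|| = sqrt(79) = 8.8882
||T_2 x - x|| = ||x||/2 = 8.8882/2 = 4.4441

4.4441


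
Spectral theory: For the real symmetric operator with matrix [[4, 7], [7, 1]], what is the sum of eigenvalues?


For a self-adjoint (symmetric) matrix, the eigenvalues are real.
The sum of eigenvalues equals the trace of the matrix.
trace = 4 + 1 = 5

5


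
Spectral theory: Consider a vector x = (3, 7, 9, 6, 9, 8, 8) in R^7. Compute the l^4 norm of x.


The l^4 norm = (sum |x_i|^4)^(1/4)
Sum of 4th powers = 81 + 2401 + 6561 + 1296 + 6561 + 4096 + 4096 = 25092
||x||_4 = (25092)^(1/4) = 12.5859

12.5859


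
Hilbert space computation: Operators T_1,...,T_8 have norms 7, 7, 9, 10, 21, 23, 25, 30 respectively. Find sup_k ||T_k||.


By the Uniform Boundedness Principle, the supremum of norms is finite.
sup_k ||T_k|| = max(7, 7, 9, 10, 21, 23, 25, 30) = 30

30


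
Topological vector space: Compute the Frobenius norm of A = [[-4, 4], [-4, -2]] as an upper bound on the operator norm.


||A||_F^2 = sum a_ij^2
= (-4)^2 + 4^2 + (-4)^2 + (-2)^2
= 16 + 16 + 16 + 4 = 52
||A||_F = sqrt(52) = 7.2111

7.2111


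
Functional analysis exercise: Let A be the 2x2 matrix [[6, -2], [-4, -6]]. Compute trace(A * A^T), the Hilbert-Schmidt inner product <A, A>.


trace(A * A^T) = sum of squares of all entries
= 6^2 + (-2)^2 + (-4)^2 + (-6)^2
= 36 + 4 + 16 + 36
= 92

92


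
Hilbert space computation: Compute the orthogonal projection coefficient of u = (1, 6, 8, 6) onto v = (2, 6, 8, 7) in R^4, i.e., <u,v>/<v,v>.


Computing <u,v> = 1*2 + 6*6 + 8*8 + 6*7 = 144
Computing <v,v> = 2^2 + 6^2 + 8^2 + 7^2 = 153
Projection coefficient = 144/153 = 0.9412

0.9412


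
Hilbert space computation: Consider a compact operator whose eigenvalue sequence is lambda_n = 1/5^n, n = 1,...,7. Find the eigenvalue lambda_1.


The eigenvalue formula gives lambda_1 = 1/5^1
= 1/5
= 0.2000

0.2000


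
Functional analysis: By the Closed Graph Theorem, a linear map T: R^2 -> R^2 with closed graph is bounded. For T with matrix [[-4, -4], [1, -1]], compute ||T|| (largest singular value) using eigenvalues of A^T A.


A^T A = [[17, 15], [15, 17]]
trace(A^T A) = 34, det(A^T A) = 64
discriminant = 34^2 - 4*64 = 900
Largest eigenvalue of A^T A = (trace + sqrt(disc))/2 = 32.0000
||T|| = sqrt(32.0000) = 5.6569

5.6569


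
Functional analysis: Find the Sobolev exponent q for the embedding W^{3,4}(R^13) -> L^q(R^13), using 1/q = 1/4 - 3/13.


Using the Sobolev embedding formula: 1/q = 1/p - k/n
1/q = 1/4 - 3/13 = 1/52
q = 1/(1/52) = 52

52.0000


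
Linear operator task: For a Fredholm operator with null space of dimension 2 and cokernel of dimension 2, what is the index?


The Fredholm index is defined as ind(T) = dim(ker T) - dim(coker T)
= 2 - 2
= 0

0


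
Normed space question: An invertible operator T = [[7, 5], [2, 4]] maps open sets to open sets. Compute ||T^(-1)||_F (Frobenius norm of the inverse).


det(T) = 7*4 - 5*2 = 18
T^(-1) = (1/18) * [[4, -5], [-2, 7]] = [[0.2222, -0.2778], [-0.1111, 0.3889]]
||T^(-1)||_F^2 = 0.2222^2 + (-0.2778)^2 + (-0.1111)^2 + 0.3889^2 = 0.2901
||T^(-1)||_F = sqrt(0.2901) = 0.5386

0.5386


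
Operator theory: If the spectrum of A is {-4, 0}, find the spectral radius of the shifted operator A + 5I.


Spectrum of A + 5I = {1, 5}
Spectral radius = max |lambda| over the shifted spectrum
= max(1, 5) = 5

5


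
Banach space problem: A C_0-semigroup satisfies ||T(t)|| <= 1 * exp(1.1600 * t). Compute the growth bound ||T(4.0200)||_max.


||T(4.0200)|| <= 1 * exp(1.1600 * 4.0200)
= 1 * exp(4.6632)
= 1 * 105.9747
= 105.9747

105.9747


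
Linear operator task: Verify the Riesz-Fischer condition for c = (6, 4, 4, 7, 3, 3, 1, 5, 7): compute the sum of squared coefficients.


sum |c_n|^2 = 6^2 + 4^2 + 4^2 + 7^2 + 3^2 + 3^2 + 1^2 + 5^2 + 7^2
= 36 + 16 + 16 + 49 + 9 + 9 + 1 + 25 + 49
= 210

210


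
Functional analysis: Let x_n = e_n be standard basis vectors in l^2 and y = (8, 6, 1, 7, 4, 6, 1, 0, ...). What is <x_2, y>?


x_2 = e_2 is the standard basis vector with 1 in position 2.
<x_2, y> = y_2 = 6
As n -> infinity, <x_n, y> -> 0, confirming weak convergence of (x_n) to 0.

6


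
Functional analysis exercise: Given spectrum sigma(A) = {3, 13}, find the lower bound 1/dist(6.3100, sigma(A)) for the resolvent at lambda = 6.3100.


dist(6.3100, {3, 13}) = min(|6.3100 - 3|, |6.3100 - 13|)
= min(3.3100, 6.6900) = 3.3100
Resolvent bound = 1/3.3100 = 0.3021

0.3021


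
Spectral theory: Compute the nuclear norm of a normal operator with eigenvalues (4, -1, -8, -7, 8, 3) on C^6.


For a normal operator, singular values equal |eigenvalues|.
Trace norm = sum |lambda_i| = 4 + 1 + 8 + 7 + 8 + 3
= 31

31


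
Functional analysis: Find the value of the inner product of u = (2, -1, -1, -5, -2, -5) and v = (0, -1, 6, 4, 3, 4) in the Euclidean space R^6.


Computing the standard inner product <u, v> = sum u_i * v_i
= 2*0 + -1*-1 + -1*6 + -5*4 + -2*3 + -5*4
= 0 + 1 + -6 + -20 + -6 + -20
= -51

-51


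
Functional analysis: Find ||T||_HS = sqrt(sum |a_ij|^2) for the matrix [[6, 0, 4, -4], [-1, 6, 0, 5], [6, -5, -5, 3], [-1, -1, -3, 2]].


The Hilbert-Schmidt norm is sqrt(sum of squares of all entries).
Sum of squares = 6^2 + 0^2 + 4^2 + (-4)^2 + (-1)^2 + 6^2 + 0^2 + 5^2 + 6^2 + (-5)^2 + (-5)^2 + 3^2 + (-1)^2 + (-1)^2 + (-3)^2 + 2^2
= 36 + 0 + 16 + 16 + 1 + 36 + 0 + 25 + 36 + 25 + 25 + 9 + 1 + 1 + 9 + 4 = 240
||T||_HS = sqrt(240) = 15.4919

15.4919


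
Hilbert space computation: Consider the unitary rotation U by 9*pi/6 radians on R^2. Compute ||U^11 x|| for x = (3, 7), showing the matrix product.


U is a rotation by theta = 9*pi/6
U^11 = rotation by 11*theta = 99*pi/6 = 3*pi/6 (mod 2*pi)
cos(3*pi/6) = 0.0000, sin(3*pi/6) = 1.0000
U^11 x = (0.0000 * 3 - 1.0000 * 7, 1.0000 * 3 + 0.0000 * 7)
= (-7.0000, 3.0000)
||U^11 x|| = sqrt((-7.0000)^2 + 3.0000^2) = sqrt(58.0000) = 7.6158

7.6158


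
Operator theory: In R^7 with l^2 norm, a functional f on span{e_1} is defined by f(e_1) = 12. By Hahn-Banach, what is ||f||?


The norm of f is given by ||f|| = sup_{||x||=1} |f(x)|.
On span{e_1}, ||e_1|| = 1, so ||f|| = |f(e_1)| / ||e_1||
= |12| / 1 = 12.0000

12.0000


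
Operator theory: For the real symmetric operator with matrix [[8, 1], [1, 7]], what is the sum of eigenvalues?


For a self-adjoint (symmetric) matrix, the eigenvalues are real.
The sum of eigenvalues equals the trace of the matrix.
trace = 8 + 7 = 15

15


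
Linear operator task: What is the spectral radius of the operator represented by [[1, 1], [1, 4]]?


For a 2x2 matrix, eigenvalues satisfy lambda^2 - (trace)*lambda + det = 0
trace = 1 + 4 = 5
det = 1*4 - 1*1 = 3
discriminant = 5^2 - 4*(3) = 13
spectral radius = max |eigenvalue| = 4.3028

4.3028


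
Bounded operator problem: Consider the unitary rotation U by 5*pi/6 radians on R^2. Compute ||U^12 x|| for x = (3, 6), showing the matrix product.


U is a rotation by theta = 5*pi/6
U^12 = rotation by 12*theta = 60*pi/6 = 0*pi/6 (mod 2*pi)
cos(0*pi/6) = 1.0000, sin(0*pi/6) = 0.0000
U^12 x = (1.0000 * 3 - 0.0000 * 6, 0.0000 * 3 + 1.0000 * 6)
= (3.0000, 6.0000)
||U^12 x|| = sqrt(3.0000^2 + 6.0000^2) = sqrt(45.0000) = 6.7082

6.7082


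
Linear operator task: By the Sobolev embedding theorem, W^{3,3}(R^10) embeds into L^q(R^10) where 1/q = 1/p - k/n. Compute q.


Using the Sobolev embedding formula: 1/q = 1/p - k/n
1/q = 1/3 - 3/10 = 1/30
q = 1/(1/30) = 30

30.0000


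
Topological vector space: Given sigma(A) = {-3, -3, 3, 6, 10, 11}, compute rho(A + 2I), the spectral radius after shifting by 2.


Spectrum of A + 2I = {-1, -1, 5, 8, 12, 13}
Spectral radius = max |lambda| over the shifted spectrum
= max(1, 1, 5, 8, 12, 13) = 13

13
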